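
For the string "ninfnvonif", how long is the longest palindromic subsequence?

5

One longest palindromic subsequence is fnonf (positions 4,5,7,8,10); it reads the same forward and backward, and the interval DP gives dp[1][10] = 5.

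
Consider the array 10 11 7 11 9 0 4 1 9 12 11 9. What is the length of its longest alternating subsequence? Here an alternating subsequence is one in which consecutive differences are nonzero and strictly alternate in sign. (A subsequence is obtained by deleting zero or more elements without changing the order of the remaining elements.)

Track the best alternating length ending on an up-step vs a down-step at each position: up/down = 1/1, 2/1, 1/3, 4/1, 4/5, 1/5, 6/5, 6/7, 8/5, 8/1, 8/9, 8/9.
The maximum over both is 9; one such subsequence is 10, 11, 7, 11, 0, 4, 1, 12, 11.

9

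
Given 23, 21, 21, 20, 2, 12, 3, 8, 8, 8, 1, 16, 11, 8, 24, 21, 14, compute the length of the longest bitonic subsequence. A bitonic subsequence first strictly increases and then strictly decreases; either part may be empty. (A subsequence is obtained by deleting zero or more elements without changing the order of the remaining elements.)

One longest bitonic subsequence is 2, 3, 8, 16, 24, 21, 14 (positions 5,7,8,12,15,16,17): it rises to 24 then falls. Length 7 is optimal.

7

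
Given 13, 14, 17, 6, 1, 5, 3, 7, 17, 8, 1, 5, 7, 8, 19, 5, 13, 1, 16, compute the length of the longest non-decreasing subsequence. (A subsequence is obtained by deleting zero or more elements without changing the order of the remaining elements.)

7

One longest non-decreasing subsequence is 1, 5, 7, 8, 8, 13, 16 (positions 5,6,8,10,14,17,19), of length 7; no longer one exists.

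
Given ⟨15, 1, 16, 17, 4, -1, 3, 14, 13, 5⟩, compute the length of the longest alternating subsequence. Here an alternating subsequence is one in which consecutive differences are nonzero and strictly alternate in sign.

A longest alternating subsequence is 15, 1, 16, 4, 14, 13 (positions 1,2,3,5,8,9); its 5 consecutive differences strictly alternate in sign, and length 6 is optimal.

6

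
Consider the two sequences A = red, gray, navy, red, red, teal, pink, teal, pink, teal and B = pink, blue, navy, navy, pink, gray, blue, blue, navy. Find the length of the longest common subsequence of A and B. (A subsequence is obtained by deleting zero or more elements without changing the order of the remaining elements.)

A longest common subsequence is gray, navy (length 2); the LCS DP confirms no longer common subsequence exists.

2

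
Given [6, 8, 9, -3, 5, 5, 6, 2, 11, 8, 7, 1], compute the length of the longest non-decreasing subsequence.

5

Let dp[i] be the longest non-decreasing subsequence ending at position i. Then dp = [1, 2, 3, 1, 2, 3, 4, 2, 5, 5, 5, 2].
The maximum is 5; one witness is -3, 5, 5, 6, 11 at positions 4,5,6,7,9.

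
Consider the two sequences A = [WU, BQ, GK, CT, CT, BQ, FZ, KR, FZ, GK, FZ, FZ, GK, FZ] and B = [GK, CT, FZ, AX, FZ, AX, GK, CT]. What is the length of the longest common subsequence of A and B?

5

Backtracking the LCS table gives one alignment: GK (A3,B1) → CT (A5,B2) → FZ (A7,B3) → FZ (A9,B5) → GK (A10,B7).
So the longest common subsequence has length 5.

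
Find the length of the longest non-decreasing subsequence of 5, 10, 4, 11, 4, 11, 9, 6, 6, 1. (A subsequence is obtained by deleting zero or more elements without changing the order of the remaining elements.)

4

Let dp[i] be the longest non-decreasing subsequence ending at position i. Then dp = [1, 2, 1, 3, 2, 4, 3, 3, 4, 1].
The maximum is 4; one witness is 5, 10, 11, 11 at positions 1,2,4,6.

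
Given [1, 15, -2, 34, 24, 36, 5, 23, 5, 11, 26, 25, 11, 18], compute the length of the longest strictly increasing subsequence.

Scanning left to right, the best length ending at each element is: 1→1, 15→2, -2→1, 34→3, 24→3, 36→4, 5→2, 23→3, 5→2, 11→3, 26→4, 25→4, 11→3, 18→4.
So the longest increasing subsequence has length 4, e.g. 1, 15, 34, 36.

4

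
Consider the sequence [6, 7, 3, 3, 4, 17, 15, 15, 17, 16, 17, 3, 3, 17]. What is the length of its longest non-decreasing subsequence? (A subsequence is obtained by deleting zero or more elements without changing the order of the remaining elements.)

8

One longest non-decreasing subsequence is 3, 3, 4, 15, 15, 17, 17, 17 (positions 3,4,5,7,8,9,11,14), of length 8; no longer one exists.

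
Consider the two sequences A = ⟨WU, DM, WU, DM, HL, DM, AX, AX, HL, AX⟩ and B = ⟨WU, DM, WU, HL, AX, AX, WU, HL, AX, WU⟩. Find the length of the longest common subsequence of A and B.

8

A longest common subsequence is WU, DM, WU, HL, AX, AX, HL, AX (length 8); the LCS DP confirms no longer common subsequence exists.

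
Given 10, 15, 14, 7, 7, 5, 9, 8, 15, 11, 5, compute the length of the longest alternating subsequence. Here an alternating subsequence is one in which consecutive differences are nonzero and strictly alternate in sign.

A longest alternating subsequence is 10, 15, 7, 9, 8, 15, 11 (positions 1,2,4,7,8,9,10); its 6 consecutive differences strictly alternate in sign, and length 7 is optimal.

7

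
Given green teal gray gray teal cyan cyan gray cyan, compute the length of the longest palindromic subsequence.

One longest palindromic subsequence is gray cyan cyan gray (positions 4,6,7,8); it reads the same forward and backward, and the interval DP gives dp[1][9] = 4.

4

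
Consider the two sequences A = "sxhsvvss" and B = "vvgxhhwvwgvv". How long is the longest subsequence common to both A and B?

A longest common subsequence is xhvv (length 4); the LCS DP confirms no longer common subsequence exists.

4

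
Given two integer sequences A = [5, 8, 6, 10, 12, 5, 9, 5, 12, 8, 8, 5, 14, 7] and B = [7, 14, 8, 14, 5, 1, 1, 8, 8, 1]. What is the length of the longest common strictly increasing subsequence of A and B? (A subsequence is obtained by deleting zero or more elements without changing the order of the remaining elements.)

2

For each value that appears in both, track the longest common increasing run ending there.
The best achievable length is 2; one witness is 8, 14 (A-positions 2,13, B-positions 3,4).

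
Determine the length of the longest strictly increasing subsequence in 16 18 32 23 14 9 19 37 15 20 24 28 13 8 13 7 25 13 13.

Let dp[i] be the longest increasing subsequence ending at position i. Then dp = [1, 2, 3, 3, 1, 1, 3, 4, 2, 4, 5, 6, 2, 1, 2, 1, 6, 2, 2].
The maximum is 6; one witness is 16, 18, 19, 20, 24, 28 at positions 1,2,7,10,11,12.

6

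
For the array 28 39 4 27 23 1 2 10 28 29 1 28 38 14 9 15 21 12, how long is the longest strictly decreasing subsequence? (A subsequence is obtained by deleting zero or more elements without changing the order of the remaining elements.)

Let dp[i] be the longest decreasing subsequence ending at position i. Then dp = [1, 1, 2, 2, 3, 4, 4, 4, 2, 2, 5, 3, 2, 4, 5, 4, 4, 5].
The maximum is 5; one witness is 28, 27, 23, 2, 1 at positions 1,4,5,7,11.

5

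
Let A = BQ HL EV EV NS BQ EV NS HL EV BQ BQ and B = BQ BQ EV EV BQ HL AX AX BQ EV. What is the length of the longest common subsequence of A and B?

Backtracking the LCS table gives one alignment: BQ (A1,B2) → EV (A3,B3) → EV (A4,B4) → BQ (A6,B5) → HL (A9,B6) → EV (A10,B10).
So the longest common subsequence has length 6.

6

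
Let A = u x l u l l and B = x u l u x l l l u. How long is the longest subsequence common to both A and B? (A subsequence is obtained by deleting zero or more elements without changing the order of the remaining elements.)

5

Backtracking the LCS table gives one alignment: u (A1,B4) → x (A2,B5) → l (A3,B6) → l (A5,B7) → l (A6,B8).
So the longest common subsequence has length 5.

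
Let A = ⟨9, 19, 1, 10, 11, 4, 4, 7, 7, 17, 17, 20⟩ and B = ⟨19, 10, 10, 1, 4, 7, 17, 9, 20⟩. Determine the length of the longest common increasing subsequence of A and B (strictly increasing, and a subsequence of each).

For each value that appears in both, track the longest common increasing run ending there.
The best achievable length is 5; one witness is 1, 4, 7, 17, 20 (A-positions 3,6,8,10,12, B-positions 4,5,6,7,9).

5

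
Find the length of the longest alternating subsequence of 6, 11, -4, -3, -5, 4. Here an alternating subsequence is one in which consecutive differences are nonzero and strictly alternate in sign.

Track the best alternating length ending on an up-step vs a down-step at each position: up/down = 1/1, 2/1, 1/3, 4/3, 1/5, 6/3.
The maximum over both is 6; one such subsequence is 6, 11, -4, -3, -5, 4.

6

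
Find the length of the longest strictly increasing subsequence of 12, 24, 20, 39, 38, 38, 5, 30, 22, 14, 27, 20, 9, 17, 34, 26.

One longest increasing subsequence is 12, 20, 22, 27, 34 (positions 1,3,9,11,15), of length 5; no longer one exists.

5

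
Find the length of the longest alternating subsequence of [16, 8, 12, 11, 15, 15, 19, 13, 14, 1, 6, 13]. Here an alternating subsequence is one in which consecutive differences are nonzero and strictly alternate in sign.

Track the best alternating length ending on an up-step vs a down-step at each position: up/down = 1/1, 1/2, 3/2, 3/4, 5/2, 5/2, 5/1, 5/6, 7/6, 1/8, 9/8, 9/8.
The maximum over both is 9; one such subsequence is 16, 8, 12, 11, 15, 13, 14, 1, 6.

9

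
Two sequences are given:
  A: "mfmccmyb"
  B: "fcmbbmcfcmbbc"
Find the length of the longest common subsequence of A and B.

6

A longest common subsequence is mmccmb (length 6); the LCS DP confirms no longer common subsequence exists.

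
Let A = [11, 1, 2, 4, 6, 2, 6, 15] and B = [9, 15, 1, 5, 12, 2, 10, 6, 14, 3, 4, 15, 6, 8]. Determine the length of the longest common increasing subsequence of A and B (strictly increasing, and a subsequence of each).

A longest common strictly increasing subsequence is 1, 2, 6, 15 (length 4); it appears in order in both A and B, and no longer such subsequence exists.

4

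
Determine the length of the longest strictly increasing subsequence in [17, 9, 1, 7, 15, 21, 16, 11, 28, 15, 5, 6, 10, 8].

5

Scanning left to right, the best length ending at each element is: 17→1, 9→1, 1→1, 7→2, 15→3, 21→4, 16→4, 11→3, 28→5, 15→4, 5→2, 6→3, 10→4, 8→4.
So the longest increasing subsequence has length 5, e.g. 1, 7, 15, 21, 28.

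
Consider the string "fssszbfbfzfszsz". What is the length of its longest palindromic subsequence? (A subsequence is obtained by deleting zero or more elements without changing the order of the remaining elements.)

One longest palindromic subsequence is sszfbfzss (positions 3,4,5,7,8,9,10,12,14); it reads the same forward and backward, and the interval DP gives dp[1][15] = 9.

9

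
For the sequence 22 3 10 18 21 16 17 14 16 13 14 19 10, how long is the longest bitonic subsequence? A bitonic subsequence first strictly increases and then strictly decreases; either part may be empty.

Let inc[i] be the LIS ending at i and dec[i] the longest strictly decreasing subsequence starting at i. inc = [1, 1, 2, 3, 4, 3, 4, 3, 4, 3, 4, 5, 2], dec = [6, 1, 1, 5, 5, 4, 4, 3, 3, 2, 2, 2, 1].
max_i inc[i]+dec[i]−1 = 8, with one witness 3, 10, 18, 21, 17, 16, 14, 10.

8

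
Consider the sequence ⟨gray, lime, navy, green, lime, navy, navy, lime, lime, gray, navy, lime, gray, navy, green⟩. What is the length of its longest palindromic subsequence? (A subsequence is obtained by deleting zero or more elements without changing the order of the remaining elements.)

10

Using dp[i][j] = 2 + dp[i+1][j−1] if the ends match, else max(dp[i+1][j], dp[i][j−1]):
dp[1][15] = 10. A witness is gray lime navy lime navy navy lime navy lime gray at positions 1,2,3,5,6,7,9,11,12,13.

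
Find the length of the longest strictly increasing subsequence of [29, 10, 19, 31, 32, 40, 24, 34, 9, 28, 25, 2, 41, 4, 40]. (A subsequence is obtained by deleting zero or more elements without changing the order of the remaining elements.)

6

Let dp[i] be the longest increasing subsequence ending at position i. Then dp = [1, 1, 2, 3, 4, 5, 3, 5, 1, 4, 4, 1, 6, 2, 6].
The maximum is 6; one witness is 10, 19, 31, 32, 40, 41 at positions 2,3,4,5,6,13.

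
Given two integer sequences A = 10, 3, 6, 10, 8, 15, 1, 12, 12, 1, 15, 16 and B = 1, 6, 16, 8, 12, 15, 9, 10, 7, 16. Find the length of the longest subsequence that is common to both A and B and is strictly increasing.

5

A longest common strictly increasing subsequence is 6, 8, 12, 15, 16 (length 5); it appears in order in both A and B, and no longer such subsequence exists.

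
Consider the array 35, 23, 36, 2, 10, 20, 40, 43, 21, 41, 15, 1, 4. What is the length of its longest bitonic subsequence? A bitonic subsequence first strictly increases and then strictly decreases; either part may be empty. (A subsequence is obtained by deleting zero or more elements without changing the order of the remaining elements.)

8

Let inc[i] be the LIS ending at i and dec[i] the longest strictly decreasing subsequence starting at i. inc = [1, 1, 2, 1, 2, 3, 4, 5, 4, 5, 3, 1, 2], dec = [5, 4, 4, 2, 2, 3, 4, 4, 3, 3, 2, 1, 1].
max_i inc[i]+dec[i]−1 = 8, with one witness 2, 10, 20, 40, 43, 41, 15, 4.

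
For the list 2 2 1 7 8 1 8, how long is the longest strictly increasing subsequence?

Scanning left to right, the best length ending at each element is: 2→1, 2→1, 1→1, 7→2, 8→3, 1→1, 8→3.
So the longest increasing subsequence has length 3, e.g. 2, 7, 8.

3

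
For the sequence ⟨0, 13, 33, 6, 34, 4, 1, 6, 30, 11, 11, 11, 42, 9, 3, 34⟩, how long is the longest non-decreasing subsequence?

Let dp[i] be the longest non-decreasing subsequence ending at position i. Then dp = [1, 2, 3, 2, 4, 2, 2, 3, 4, 4, 5, 6, 7, 4, 3, 7].
The maximum is 7; one witness is 0, 6, 6, 11, 11, 11, 42 at positions 1,4,8,10,11,12,13.

7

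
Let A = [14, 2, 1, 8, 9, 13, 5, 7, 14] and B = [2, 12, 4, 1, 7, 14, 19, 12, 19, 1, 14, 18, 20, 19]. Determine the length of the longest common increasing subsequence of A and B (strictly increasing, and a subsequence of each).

For each value that appears in both, track the longest common increasing run ending there.
The best achievable length is 3; one witness is 2, 7, 14 (A-positions 2,8,9, B-positions 1,5,6).

3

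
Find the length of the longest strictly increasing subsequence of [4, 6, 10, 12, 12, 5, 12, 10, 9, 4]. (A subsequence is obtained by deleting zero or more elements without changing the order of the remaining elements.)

4

One longest increasing subsequence is 4, 6, 10, 12 (positions 1,2,3,4), of length 4; no longer one exists.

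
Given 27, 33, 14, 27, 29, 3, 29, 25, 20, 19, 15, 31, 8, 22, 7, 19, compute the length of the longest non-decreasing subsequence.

Scanning left to right, the best length ending at each element is: 27→1, 33→2, 14→1, 27→2, 29→3, 3→1, 29→4, 25→2, 20→2, 19→2, 15→2, 31→5, 8→2, 22→3, 7→2, 19→3.
So the longest non-decreasing subsequence has length 5, e.g. 27, 27, 29, 29, 31.

5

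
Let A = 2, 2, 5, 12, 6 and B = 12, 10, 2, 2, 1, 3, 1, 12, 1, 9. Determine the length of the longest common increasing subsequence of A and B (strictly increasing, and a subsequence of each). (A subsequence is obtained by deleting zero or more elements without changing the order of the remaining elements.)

A longest common strictly increasing subsequence is 2, 12 (length 2); it appears in order in both A and B, and no longer such subsequence exists.

2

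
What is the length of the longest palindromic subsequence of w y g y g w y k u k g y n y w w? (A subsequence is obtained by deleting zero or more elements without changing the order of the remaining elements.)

One longest palindromic subsequence is wyygkukgyyw (positions 1,2,4,5,8,9,10,11,12,14,16); it reads the same forward and backward, and the interval DP gives dp[1][16] = 11.

11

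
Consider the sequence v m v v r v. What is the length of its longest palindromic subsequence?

4

Using dp[i][j] = 2 + dp[i+1][j−1] if the ends match, else max(dp[i+1][j], dp[i][j−1]):
dp[1][6] = 4. A witness is vvvv at positions 1,3,4,6.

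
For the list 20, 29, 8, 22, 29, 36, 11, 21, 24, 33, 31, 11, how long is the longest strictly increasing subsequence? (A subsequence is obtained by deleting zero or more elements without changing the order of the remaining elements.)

Scanning left to right, the best length ending at each element is: 20→1, 29→2, 8→1, 22→2, 29→3, 36→4, 11→2, 21→3, 24→4, 33→5, 31→5, 11→2.
So the longest increasing subsequence has length 5, e.g. 8, 11, 21, 24, 33.

5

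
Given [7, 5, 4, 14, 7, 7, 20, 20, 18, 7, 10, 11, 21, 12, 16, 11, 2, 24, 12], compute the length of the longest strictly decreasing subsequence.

5

One longest decreasing subsequence is 20, 18, 12, 11, 2 (positions 7,9,14,16,17), of length 5; no longer one exists.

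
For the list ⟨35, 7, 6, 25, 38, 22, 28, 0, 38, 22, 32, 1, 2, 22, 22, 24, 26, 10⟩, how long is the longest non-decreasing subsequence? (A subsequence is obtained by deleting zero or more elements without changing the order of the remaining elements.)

Let dp[i] be the longest non-decreasing subsequence ending at position i. Then dp = [1, 1, 1, 2, 3, 2, 3, 1, 4, 3, 4, 2, 3, 4, 5, 6, 7, 4].
The maximum is 7; one witness is 7, 22, 22, 22, 22, 24, 26 at positions 2,6,10,14,15,16,17.

7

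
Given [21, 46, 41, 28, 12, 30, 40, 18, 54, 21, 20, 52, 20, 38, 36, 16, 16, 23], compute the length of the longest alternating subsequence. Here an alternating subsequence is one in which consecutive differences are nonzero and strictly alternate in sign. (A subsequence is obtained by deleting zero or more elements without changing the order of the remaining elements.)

A longest alternating subsequence is 21, 46, 28, 30, 18, 54, 21, 52, 20, 38, 16, 23 (positions 1,2,4,6,8,9,10,12,13,14,16,18); its 11 consecutive differences strictly alternate in sign, and length 12 is optimal.

12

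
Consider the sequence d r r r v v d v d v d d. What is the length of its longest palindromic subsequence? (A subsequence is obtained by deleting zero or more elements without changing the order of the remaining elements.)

7

One longest palindromic subsequence is ddvdvdd (positions 1,7,8,9,10,11,12); it reads the same forward and backward, and the interval DP gives dp[1][12] = 7.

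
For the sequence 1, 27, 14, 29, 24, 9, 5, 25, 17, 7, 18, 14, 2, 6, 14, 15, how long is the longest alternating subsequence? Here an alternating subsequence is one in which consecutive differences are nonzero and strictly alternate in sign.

10

A longest alternating subsequence is 1, 27, 14, 29, 24, 25, 17, 18, 2, 6 (positions 1,2,3,4,5,8,9,11,13,14); its 9 consecutive differences strictly alternate in sign, and length 10 is optimal.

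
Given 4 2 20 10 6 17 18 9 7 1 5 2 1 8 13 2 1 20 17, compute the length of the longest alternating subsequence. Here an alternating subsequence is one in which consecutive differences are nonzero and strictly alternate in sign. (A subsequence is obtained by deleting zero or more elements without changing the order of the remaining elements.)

12

A longest alternating subsequence is 4, 2, 20, 10, 17, 1, 5, 2, 8, 2, 20, 17 (positions 1,2,3,4,6,10,11,12,14,16,18,19); its 11 consecutive differences strictly alternate in sign, and length 12 is optimal.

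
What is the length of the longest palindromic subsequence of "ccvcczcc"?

Using dp[i][j] = 2 + dp[i+1][j−1] if the ends match, else max(dp[i+1][j], dp[i][j−1]):
dp[1][8] = 6. A witness is cccccc at positions 1,2,4,5,7,8.

6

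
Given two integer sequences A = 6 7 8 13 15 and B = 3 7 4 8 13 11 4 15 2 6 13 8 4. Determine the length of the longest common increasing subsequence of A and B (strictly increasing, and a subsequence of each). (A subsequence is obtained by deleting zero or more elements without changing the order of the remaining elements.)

For each value that appears in both, track the longest common increasing run ending there.
The best achievable length is 4; one witness is 7, 8, 13, 15 (A-positions 2,3,4,5, B-positions 2,4,5,8).

4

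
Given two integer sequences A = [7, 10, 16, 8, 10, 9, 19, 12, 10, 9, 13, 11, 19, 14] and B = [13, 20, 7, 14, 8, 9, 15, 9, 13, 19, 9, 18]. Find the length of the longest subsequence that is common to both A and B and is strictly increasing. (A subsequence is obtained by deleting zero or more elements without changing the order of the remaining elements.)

5

A longest common strictly increasing subsequence is 7, 8, 9, 13, 19 (length 5); it appears in order in both A and B, and no longer such subsequence exists.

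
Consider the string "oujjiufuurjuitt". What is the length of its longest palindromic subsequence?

One longest palindromic subsequence is ujuuuju (positions 2,3,6,8,9,11,12); it reads the same forward and backward, and the interval DP gives dp[1][15] = 7.

7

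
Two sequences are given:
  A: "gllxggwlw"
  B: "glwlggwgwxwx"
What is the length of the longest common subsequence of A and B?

A longest common subsequence is gllggww (length 7); the LCS DP confirms no longer common subsequence exists.

7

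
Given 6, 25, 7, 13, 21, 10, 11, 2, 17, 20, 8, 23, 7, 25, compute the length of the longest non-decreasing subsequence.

Let dp[i] be the longest non-decreasing subsequence ending at position i. Then dp = [1, 2, 2, 3, 4, 3, 4, 1, 5, 6, 3, 7, 3, 8].
The maximum is 8; one witness is 6, 7, 10, 11, 17, 20, 23, 25 at positions 1,3,6,7,9,10,12,14.

8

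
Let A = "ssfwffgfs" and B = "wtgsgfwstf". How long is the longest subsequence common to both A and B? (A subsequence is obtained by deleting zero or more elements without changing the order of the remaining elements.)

4

A longest common subsequence is sfwf (length 4); the LCS DP confirms no longer common subsequence exists.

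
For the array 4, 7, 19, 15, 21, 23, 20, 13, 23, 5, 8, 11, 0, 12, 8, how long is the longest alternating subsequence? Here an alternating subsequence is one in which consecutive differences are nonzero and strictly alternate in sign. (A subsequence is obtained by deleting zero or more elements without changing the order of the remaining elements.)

11

Track the best alternating length ending on an up-step vs a down-step at each position: up/down = 1/1, 2/1, 2/1, 2/3, 4/1, 4/1, 4/5, 2/5, 6/1, 2/7, 8/7, 8/7, 1/9, 10/7, 10/11.
The maximum over both is 11; one such subsequence is 4, 19, 15, 21, 20, 23, 5, 8, 0, 12, 8.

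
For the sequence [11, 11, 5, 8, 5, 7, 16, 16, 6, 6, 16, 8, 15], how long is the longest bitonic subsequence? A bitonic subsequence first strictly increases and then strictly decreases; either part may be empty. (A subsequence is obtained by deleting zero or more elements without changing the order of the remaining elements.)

One longest bitonic subsequence is 11, 8, 7, 6 (positions 1,4,6,10): it rises to 11 then falls. Length 4 is optimal.

4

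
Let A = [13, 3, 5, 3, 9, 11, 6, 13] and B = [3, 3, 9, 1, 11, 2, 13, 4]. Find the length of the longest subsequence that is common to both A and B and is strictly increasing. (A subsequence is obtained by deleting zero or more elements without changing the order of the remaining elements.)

4

A longest common strictly increasing subsequence is 3, 9, 11, 13 (length 4); it appears in order in both A and B, and no longer such subsequence exists.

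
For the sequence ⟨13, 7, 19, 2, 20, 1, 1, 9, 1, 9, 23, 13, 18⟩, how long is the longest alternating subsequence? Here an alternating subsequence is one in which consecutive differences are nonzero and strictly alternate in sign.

Track the best alternating length ending on an up-step vs a down-step at each position: up/down = 1/1, 1/2, 3/1, 1/4, 5/1, 1/6, 1/6, 7/6, 1/8, 9/6, 9/1, 9/10, 11/10.
The maximum over both is 11; one such subsequence is 13, 7, 19, 2, 20, 1, 9, 1, 23, 13, 18.

11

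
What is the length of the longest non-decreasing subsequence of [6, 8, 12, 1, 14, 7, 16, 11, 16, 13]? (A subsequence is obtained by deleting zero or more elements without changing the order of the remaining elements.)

Scanning left to right, the best length ending at each element is: 6→1, 8→2, 12→3, 1→1, 14→4, 7→2, 16→5, 11→3, 16→6, 13→4.
So the longest non-decreasing subsequence has length 6, e.g. 6, 8, 12, 14, 16, 16.

6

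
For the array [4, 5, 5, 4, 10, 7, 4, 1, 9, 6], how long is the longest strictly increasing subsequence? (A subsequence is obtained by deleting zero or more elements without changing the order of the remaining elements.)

Scanning left to right, the best length ending at each element is: 4→1, 5→2, 5→2, 4→1, 10→3, 7→3, 4→1, 1→1, 9→4, 6→3.
So the longest increasing subsequence has length 4, e.g. 4, 5, 7, 9.

4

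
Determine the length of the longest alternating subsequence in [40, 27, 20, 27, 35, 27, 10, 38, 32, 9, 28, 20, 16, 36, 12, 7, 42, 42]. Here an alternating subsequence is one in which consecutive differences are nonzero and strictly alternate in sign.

Track the best alternating length ending on an up-step vs a down-step at each position: up/down = 1/1, 1/2, 1/2, 3/2, 3/2, 3/4, 1/4, 5/2, 5/6, 1/6, 7/6, 7/8, 7/8, 9/6, 7/10, 1/10, 11/1, 11/1.
The maximum over both is 11; one such subsequence is 40, 27, 35, 27, 38, 9, 28, 20, 36, 12, 42.

11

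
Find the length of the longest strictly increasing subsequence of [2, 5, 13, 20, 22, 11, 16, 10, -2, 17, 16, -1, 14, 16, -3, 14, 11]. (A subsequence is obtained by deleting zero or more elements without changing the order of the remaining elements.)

Let dp[i] be the longest increasing subsequence ending at position i. Then dp = [1, 2, 3, 4, 5, 3, 4, 3, 1, 5, 4, 2, 4, 5, 1, 4, 4].
The maximum is 5; one witness is 2, 5, 13, 20, 22 at positions 1,2,3,4,5.

5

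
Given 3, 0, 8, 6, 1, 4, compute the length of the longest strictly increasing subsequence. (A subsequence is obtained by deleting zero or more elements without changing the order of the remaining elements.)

Let dp[i] be the longest increasing subsequence ending at position i. Then dp = [1, 1, 2, 2, 2, 3].
The maximum is 3; one witness is 0, 1, 4 at positions 2,5,6.

3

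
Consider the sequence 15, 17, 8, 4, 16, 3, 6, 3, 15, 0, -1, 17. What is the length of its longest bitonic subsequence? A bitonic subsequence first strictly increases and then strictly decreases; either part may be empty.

7

Let inc[i] be the LIS ending at i and dec[i] the longest strictly decreasing subsequence starting at i. inc = [1, 2, 1, 1, 2, 1, 2, 1, 3, 1, 1, 4], dec = [6, 6, 5, 4, 5, 3, 4, 3, 3, 2, 1, 1].
max_i inc[i]+dec[i]−1 = 7, with one witness 15, 17, 16, 6, 3, 0, -1.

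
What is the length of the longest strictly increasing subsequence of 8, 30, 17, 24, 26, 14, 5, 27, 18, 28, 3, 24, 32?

7

Scanning left to right, the best length ending at each element is: 8→1, 30→2, 17→2, 24→3, 26→4, 14→2, 5→1, 27→5, 18→3, 28→6, 3→1, 24→4, 32→7.
So the longest increasing subsequence has length 7, e.g. 8, 17, 24, 26, 27, 28, 32.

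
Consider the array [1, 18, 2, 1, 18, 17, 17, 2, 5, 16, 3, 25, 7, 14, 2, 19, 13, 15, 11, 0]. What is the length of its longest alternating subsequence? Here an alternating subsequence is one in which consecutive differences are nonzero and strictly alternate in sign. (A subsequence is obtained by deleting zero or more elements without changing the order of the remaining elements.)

15

Track the best alternating length ending on an up-step vs a down-step at each position: up/down = 1/1, 2/1, 2/3, 1/3, 4/1, 4/5, 4/5, 4/5, 6/5, 6/5, 6/7, 8/1, 8/9, 10/9, 4/11, 12/9, 12/13, 14/13, 12/15, 1/15.
The maximum over both is 15; one such subsequence is 1, 18, 2, 18, 2, 5, 3, 25, 7, 14, 2, 19, 13, 15, 11.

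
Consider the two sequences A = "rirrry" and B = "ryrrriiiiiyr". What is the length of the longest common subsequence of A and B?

A longest common subsequence is rrrry (length 5); the LCS DP confirms no longer common subsequence exists.

5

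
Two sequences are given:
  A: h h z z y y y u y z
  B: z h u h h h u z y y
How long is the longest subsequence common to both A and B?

Backtracking the LCS table gives one alignment: h (A1,B5) → h (A2,B6) → z (A4,B8) → y (A7,B9) → y (A9,B10).
So the longest common subsequence has length 5.

5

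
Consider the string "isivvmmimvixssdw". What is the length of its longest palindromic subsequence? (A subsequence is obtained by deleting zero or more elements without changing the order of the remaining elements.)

9

Using dp[i][j] = 2 + dp[i+1][j−1] if the ends match, else max(dp[i+1][j], dp[i][j−1]):
dp[1][16] = 9. A witness is sivmimvis at positions 2,3,4,6,8,9,10,11,14.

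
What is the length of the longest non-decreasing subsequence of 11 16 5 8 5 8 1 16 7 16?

Let dp[i] be the longest non-decreasing subsequence ending at position i. Then dp = [1, 2, 1, 2, 2, 3, 1, 4, 3, 5].
The maximum is 5; one witness is 5, 8, 8, 16, 16 at positions 3,4,6,8,10.

5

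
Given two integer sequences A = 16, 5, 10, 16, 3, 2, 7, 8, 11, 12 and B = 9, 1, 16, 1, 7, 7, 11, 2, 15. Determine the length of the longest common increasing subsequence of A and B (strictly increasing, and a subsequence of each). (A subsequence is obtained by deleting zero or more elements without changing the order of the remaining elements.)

2

A longest common strictly increasing subsequence is 7, 11 (length 2); it appears in order in both A and B, and no longer such subsequence exists.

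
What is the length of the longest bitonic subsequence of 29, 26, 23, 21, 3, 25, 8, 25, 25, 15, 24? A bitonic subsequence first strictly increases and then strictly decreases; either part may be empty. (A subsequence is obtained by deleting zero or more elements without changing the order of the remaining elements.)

5

One longest bitonic subsequence is 29, 26, 23, 21, 15 (positions 1,2,3,4,10): it rises to 29 then falls. Length 5 is optimal.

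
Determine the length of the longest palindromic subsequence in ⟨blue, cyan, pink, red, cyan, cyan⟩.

Using dp[i][j] = 2 + dp[i+1][j−1] if the ends match, else max(dp[i+1][j], dp[i][j−1]):
dp[1][6] = 3. A witness is cyan cyan cyan at positions 2,5,6.

3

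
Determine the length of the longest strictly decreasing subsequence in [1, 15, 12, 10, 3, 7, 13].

4

Let dp[i] be the longest decreasing subsequence ending at position i. Then dp = [1, 1, 2, 3, 4, 4, 2].
The maximum is 4; one witness is 15, 12, 10, 3 at positions 2,3,4,5.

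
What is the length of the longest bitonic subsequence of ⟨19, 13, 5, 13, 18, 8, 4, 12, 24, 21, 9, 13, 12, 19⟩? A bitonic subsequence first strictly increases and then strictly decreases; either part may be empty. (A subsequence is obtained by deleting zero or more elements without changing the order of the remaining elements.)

7

One longest bitonic subsequence is 5, 13, 18, 24, 21, 13, 12 (positions 3,4,5,9,10,12,13): it rises to 24 then falls. Length 7 is optimal.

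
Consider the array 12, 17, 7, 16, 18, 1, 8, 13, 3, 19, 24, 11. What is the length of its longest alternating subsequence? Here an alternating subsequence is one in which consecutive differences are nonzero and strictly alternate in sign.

9

Track the best alternating length ending on an up-step vs a down-step at each position: up/down = 1/1, 2/1, 1/3, 4/3, 4/1, 1/5, 6/5, 6/5, 6/7, 8/1, 8/1, 8/9.
The maximum over both is 9; one such subsequence is 12, 17, 7, 16, 1, 8, 3, 19, 11.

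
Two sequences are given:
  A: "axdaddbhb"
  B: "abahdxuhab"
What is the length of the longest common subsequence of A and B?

5

Backtracking the LCS table gives one alignment: a (A1,B1) → a (A4,B3) → d (A5,B5) → h (A8,B8) → b (A9,B10).
So the longest common subsequence has length 5.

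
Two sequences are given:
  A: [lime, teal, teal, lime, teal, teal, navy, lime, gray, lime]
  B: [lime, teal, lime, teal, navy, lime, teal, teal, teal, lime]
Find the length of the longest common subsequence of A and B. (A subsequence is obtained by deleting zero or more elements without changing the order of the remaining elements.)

A longest common subsequence is lime, teal, teal, lime, teal, teal, lime (length 7); the LCS DP confirms no longer common subsequence exists.

7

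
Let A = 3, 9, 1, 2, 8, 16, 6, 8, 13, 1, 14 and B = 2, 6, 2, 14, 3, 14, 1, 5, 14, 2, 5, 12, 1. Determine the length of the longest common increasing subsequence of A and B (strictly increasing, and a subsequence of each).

3

For each value that appears in both, track the longest common increasing run ending there.
The best achievable length is 3; one witness is 2, 6, 14 (A-positions 4,7,11, B-positions 1,2,4).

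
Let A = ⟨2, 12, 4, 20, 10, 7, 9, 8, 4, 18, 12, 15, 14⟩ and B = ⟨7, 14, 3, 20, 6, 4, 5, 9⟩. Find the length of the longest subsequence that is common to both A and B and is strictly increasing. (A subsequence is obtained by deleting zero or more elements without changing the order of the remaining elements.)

2

A longest common strictly increasing subsequence is 7, 14 (length 2); it appears in order in both A and B, and no longer such subsequence exists.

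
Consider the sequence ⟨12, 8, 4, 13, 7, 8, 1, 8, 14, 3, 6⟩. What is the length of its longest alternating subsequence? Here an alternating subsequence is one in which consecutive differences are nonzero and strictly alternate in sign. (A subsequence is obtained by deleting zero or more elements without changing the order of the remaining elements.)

A longest alternating subsequence is 12, 8, 13, 7, 8, 1, 8, 3, 6 (positions 1,2,4,5,6,7,8,10,11); its 8 consecutive differences strictly alternate in sign, and length 9 is optimal.

9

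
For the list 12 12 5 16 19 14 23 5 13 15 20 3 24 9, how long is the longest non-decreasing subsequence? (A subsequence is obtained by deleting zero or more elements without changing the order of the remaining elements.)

One longest non-decreasing subsequence is 12, 12, 16, 19, 23, 24 (positions 1,2,4,5,7,13), of length 6; no longer one exists.

6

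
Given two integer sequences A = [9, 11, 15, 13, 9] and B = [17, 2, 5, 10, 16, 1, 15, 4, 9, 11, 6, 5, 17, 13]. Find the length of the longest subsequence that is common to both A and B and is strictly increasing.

3

For each value that appears in both, track the longest common increasing run ending there.
The best achievable length is 3; one witness is 9, 11, 13 (A-positions 1,2,4, B-positions 9,10,14).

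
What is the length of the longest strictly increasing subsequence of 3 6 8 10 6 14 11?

5

Let dp[i] be the longest increasing subsequence ending at position i. Then dp = [1, 2, 3, 4, 2, 5, 5].
The maximum is 5; one witness is 3, 6, 8, 10, 14 at positions 1,2,3,4,6.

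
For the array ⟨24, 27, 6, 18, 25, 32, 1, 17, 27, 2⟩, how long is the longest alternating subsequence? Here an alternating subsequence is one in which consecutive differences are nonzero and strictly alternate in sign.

7

A longest alternating subsequence is 24, 27, 6, 18, 1, 17, 2 (positions 1,2,3,4,7,8,10); its 6 consecutive differences strictly alternate in sign, and length 7 is optimal.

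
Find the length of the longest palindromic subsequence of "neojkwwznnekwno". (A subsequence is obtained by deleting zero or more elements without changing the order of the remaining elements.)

One longest palindromic subsequence is ownnwo (positions 3,7,9,10,13,15); it reads the same forward and backward, and the interval DP gives dp[1][15] = 6.

6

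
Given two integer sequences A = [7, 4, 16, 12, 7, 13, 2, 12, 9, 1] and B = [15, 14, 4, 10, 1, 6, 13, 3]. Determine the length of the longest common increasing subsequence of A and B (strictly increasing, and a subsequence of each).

2

For each value that appears in both, track the longest common increasing run ending there.
The best achievable length is 2; one witness is 4, 13 (A-positions 2,6, B-positions 3,7).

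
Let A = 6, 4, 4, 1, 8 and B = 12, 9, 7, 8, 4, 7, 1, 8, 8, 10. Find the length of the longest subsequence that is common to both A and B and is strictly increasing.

For each value that appears in both, track the longest common increasing run ending there.
The best achievable length is 2; one witness is 4, 8 (A-positions 2,5, B-positions 5,8).

2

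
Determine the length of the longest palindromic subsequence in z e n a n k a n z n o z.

Using dp[i][j] = 2 + dp[i+1][j−1] if the ends match, else max(dp[i+1][j], dp[i][j−1]):
dp[1][12] = 7. A witness is znnannz at positions 1,3,5,7,8,10,12.

7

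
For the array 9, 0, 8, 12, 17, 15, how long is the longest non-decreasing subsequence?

4

One longest non-decreasing subsequence is 0, 8, 12, 17 (positions 2,3,4,5), of length 4; no longer one exists.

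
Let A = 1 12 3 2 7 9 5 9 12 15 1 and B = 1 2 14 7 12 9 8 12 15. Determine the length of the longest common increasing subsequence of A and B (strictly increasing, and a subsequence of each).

6

A longest common strictly increasing subsequence is 1, 2, 7, 9, 12, 15 (length 6); it appears in order in both A and B, and no longer such subsequence exists.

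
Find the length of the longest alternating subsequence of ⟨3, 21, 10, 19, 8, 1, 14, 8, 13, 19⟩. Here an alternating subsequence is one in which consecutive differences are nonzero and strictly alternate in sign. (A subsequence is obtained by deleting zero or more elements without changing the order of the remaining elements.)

Track the best alternating length ending on an up-step vs a down-step at each position: up/down = 1/1, 2/1, 2/3, 4/3, 2/5, 1/5, 6/5, 6/7, 8/7, 8/3.
The maximum over both is 8; one such subsequence is 3, 21, 10, 19, 8, 14, 8, 13.

8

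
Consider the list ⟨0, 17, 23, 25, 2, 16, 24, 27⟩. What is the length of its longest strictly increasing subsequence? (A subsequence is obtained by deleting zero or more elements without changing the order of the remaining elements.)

5

Scanning left to right, the best length ending at each element is: 0→1, 17→2, 23→3, 25→4, 2→2, 16→3, 24→4, 27→5.
So the longest increasing subsequence has length 5, e.g. 0, 17, 23, 25, 27.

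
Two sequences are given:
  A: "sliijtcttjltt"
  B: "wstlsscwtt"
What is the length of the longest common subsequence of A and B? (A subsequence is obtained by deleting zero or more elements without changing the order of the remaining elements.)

A longest common subsequence is slctt (length 5); the LCS DP confirms no longer common subsequence exists.

5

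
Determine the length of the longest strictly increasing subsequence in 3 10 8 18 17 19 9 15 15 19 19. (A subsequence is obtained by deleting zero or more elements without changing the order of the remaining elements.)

Let dp[i] be the longest increasing subsequence ending at position i. Then dp = [1, 2, 2, 3, 3, 4, 3, 4, 4, 5, 5].
The maximum is 5; one witness is 3, 8, 9, 15, 19 at positions 1,3,7,8,10.

5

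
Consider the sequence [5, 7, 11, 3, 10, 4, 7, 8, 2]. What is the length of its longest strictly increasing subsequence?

4

Scanning left to right, the best length ending at each element is: 5→1, 7→2, 11→3, 3→1, 10→3, 4→2, 7→3, 8→4, 2→1.
So the longest increasing subsequence has length 4, e.g. 3, 4, 7, 8.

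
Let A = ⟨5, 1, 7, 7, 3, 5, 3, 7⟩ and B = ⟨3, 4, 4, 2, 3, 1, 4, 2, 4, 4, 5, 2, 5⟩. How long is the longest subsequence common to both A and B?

2

Backtracking the LCS table gives one alignment: 5 (A1,B11) → 5 (A6,B13).
So the longest common subsequence has length 2.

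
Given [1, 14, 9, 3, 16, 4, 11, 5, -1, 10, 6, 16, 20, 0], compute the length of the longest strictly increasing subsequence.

One longest increasing subsequence is 1, 3, 4, 5, 10, 16, 20 (positions 1,4,6,8,10,12,13), of length 7; no longer one exists.

7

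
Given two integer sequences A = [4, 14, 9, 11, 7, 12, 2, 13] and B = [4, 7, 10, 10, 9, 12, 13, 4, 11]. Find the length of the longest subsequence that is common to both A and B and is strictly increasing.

4

A longest common strictly increasing subsequence is 4, 7, 12, 13 (length 4); it appears in order in both A and B, and no longer such subsequence exists.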